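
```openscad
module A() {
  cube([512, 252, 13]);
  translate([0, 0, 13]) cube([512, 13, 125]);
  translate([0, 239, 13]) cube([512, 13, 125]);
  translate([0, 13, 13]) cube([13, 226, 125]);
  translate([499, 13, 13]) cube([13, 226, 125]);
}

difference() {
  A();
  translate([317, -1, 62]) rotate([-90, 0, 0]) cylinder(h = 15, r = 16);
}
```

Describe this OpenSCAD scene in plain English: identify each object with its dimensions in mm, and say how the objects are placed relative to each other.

A is an open-topped rectangular box: outside dimensions 512×252×138 mm, with a uniform wall and base thickness of 13 mm. The base is a full 512×252 slab on the floor; four walls sit on top of the base. The front and back walls (the −y and +y sides) span the full width; the two side walls fit between them.

The open box has a circular hole of radius 16 mm through its front wall, centred at (x = 317, z = 62).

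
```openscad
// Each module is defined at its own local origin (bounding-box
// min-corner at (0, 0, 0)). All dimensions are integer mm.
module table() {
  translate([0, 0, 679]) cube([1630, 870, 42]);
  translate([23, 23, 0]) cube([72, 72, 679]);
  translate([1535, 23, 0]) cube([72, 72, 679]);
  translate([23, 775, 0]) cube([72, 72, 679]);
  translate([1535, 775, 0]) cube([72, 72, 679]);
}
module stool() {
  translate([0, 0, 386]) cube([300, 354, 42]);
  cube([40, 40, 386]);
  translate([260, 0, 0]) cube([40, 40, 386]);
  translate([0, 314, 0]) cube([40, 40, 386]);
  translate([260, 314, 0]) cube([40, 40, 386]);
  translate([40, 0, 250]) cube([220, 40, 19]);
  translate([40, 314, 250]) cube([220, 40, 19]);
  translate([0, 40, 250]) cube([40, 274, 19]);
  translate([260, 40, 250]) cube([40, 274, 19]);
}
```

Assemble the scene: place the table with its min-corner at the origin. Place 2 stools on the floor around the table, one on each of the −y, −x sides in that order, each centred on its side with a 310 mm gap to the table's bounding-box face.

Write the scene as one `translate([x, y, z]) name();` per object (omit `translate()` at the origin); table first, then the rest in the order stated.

table();
translate([665, -664, 0]) stool();
translate([-610, 258, 0]) stool();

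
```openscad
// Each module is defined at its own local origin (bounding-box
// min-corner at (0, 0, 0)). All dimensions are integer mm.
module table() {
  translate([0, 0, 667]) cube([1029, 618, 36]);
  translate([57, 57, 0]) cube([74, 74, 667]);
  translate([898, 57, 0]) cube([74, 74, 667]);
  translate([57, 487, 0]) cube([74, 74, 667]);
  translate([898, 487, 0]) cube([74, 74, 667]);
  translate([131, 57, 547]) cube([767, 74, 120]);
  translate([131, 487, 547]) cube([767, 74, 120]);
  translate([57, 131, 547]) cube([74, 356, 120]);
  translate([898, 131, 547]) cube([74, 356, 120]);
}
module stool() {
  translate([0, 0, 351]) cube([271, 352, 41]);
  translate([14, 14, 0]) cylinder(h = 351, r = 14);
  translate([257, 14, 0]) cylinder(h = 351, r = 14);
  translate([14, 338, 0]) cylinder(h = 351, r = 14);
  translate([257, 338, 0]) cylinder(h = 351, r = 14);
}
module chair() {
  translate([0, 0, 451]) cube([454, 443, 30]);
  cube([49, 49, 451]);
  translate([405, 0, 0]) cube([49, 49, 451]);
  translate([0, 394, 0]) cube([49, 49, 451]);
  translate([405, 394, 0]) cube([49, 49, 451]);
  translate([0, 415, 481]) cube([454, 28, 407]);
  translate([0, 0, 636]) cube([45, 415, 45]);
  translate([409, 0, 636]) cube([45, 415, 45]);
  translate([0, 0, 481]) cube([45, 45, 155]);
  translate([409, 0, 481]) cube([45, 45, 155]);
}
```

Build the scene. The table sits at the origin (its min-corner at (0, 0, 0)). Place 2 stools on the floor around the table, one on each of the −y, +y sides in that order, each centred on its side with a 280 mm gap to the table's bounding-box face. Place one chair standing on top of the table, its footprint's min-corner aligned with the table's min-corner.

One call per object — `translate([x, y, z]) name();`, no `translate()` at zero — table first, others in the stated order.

table();
translate([379, -632, 0]) stool();
translate([379, 898, 0]) stool();
translate([0, 0, 703]) chair();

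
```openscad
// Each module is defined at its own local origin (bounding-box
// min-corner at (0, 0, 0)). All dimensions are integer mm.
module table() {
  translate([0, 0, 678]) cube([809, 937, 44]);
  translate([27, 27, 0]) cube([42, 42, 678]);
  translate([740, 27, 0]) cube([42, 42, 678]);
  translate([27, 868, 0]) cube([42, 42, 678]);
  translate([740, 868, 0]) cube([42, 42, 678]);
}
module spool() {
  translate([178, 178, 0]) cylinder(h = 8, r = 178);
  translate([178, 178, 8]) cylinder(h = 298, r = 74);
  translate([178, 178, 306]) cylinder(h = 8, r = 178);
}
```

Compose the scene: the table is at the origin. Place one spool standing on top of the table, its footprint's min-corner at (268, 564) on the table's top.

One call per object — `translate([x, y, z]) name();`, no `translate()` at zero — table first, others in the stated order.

table();
translate([268, 564, 722]) spool();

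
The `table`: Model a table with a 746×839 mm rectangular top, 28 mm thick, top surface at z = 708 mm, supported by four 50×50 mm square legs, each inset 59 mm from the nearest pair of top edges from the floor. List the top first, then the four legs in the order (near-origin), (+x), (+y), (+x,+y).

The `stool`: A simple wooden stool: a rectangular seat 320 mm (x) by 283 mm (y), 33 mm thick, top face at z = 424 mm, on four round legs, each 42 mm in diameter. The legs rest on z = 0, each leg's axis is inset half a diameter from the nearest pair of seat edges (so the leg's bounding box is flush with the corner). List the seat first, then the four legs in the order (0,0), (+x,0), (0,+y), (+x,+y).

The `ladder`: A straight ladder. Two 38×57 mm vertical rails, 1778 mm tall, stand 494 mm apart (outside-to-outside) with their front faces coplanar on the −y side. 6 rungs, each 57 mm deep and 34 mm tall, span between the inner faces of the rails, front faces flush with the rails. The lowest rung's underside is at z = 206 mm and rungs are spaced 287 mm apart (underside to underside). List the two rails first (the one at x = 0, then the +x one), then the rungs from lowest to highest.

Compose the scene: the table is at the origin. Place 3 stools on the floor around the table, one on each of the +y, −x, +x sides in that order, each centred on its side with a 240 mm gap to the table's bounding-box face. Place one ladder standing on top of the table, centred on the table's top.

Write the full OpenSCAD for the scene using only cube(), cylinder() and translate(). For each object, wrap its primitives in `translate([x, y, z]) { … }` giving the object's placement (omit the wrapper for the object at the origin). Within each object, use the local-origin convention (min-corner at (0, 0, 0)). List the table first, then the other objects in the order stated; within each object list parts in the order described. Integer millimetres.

translate([0, 0, 680]) cube([746, 839, 28]);
translate([59, 59, 0]) cube([50, 50, 680]);
translate([637, 59, 0]) cube([50, 50, 680]);
translate([59, 730, 0]) cube([50, 50, 680]);
translate([637, 730, 0]) cube([50, 50, 680]);
translate([213, 1079, 0]) {
  translate([0, 0, 391]) cube([320, 283, 33]);
  translate([21, 21, 0]) cylinder(h = 391, r = 21);
  translate([299, 21, 0]) cylinder(h = 391, r = 21);
  translate([21, 262, 0]) cylinder(h = 391, r = 21);
  translate([299, 262, 0]) cylinder(h = 391, r = 21);
}
translate([-560, 278, 0]) {
  translate([0, 0, 391]) cube([320, 283, 33]);
  translate([21, 21, 0]) cylinder(h = 391, r = 21);
  translate([299, 21, 0]) cylinder(h = 391, r = 21);
  translate([21, 262, 0]) cylinder(h = 391, r = 21);
  translate([299, 262, 0]) cylinder(h = 391, r = 21);
}
translate([986, 278, 0]) {
  translate([0, 0, 391]) cube([320, 283, 33]);
  translate([21, 21, 0]) cylinder(h = 391, r = 21);
  translate([299, 21, 0]) cylinder(h = 391, r = 21);
  translate([21, 262, 0]) cylinder(h = 391, r = 21);
  translate([299, 262, 0]) cylinder(h = 391, r = 21);
}
translate([126, 391, 708]) {
  cube([38, 57, 1778]);
  translate([456, 0, 0]) cube([38, 57, 1778]);
  translate([38, 0, 206]) cube([418, 57, 34]);
  translate([38, 0, 493]) cube([418, 57, 34]);
  translate([38, 0, 780]) cube([418, 57, 34]);
  translate([38, 0, 1067]) cube([418, 57, 34]);
  translate([38, 0, 1354]) cube([418, 57, 34]);
  translate([38, 0, 1641]) cube([418, 57, 34]);
}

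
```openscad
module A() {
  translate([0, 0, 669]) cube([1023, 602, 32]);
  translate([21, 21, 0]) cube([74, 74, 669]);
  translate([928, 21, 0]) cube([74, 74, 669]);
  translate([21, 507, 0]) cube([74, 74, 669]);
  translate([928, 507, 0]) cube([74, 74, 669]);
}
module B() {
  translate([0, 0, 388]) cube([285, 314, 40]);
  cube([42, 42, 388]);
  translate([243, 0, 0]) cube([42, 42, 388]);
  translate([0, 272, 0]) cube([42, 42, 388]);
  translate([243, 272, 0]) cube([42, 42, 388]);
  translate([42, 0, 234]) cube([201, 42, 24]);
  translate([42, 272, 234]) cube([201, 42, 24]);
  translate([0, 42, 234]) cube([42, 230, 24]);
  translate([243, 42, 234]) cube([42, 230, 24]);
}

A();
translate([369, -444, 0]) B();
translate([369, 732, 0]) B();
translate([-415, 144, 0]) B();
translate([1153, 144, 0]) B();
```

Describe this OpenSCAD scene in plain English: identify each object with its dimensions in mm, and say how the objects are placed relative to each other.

A is a rectangular dining table. The top is 1023×602×32 mm with its upper surface at z = 701 mm. It stands on four 74×74 mm square legs, each inset 21 mm from the nearest pair of top edges, running from the floor to the underside of the top.

B is a simple wooden stool: a rectangular seat 285 mm (x) by 314 mm (y), 40 mm thick, top face at z = 428 mm, on four square legs, each 42×42 mm in cross-section. The legs rest on z = 0, each flush with a corner of the seat. Four stretchers, 42 mm wide and 24 mm tall, connect adjacent legs with their undersides at z = 234 mm, each running between the inner faces of the legs it joins and aligned with the legs' outer faces on the other axis.

Four stools sit around the table at the −y, +y, −x, +x sides.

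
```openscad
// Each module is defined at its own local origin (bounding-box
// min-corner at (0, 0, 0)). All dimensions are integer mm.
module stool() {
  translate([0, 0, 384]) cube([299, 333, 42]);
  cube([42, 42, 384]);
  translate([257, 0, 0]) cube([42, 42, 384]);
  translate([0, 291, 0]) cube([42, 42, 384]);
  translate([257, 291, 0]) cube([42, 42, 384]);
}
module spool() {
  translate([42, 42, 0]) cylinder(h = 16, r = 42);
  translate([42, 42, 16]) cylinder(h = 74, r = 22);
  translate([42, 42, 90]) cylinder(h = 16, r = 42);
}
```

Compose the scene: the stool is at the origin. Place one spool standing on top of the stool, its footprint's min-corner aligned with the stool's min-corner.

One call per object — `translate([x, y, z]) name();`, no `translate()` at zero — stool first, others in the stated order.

stool();
translate([0, 0, 426]) spool();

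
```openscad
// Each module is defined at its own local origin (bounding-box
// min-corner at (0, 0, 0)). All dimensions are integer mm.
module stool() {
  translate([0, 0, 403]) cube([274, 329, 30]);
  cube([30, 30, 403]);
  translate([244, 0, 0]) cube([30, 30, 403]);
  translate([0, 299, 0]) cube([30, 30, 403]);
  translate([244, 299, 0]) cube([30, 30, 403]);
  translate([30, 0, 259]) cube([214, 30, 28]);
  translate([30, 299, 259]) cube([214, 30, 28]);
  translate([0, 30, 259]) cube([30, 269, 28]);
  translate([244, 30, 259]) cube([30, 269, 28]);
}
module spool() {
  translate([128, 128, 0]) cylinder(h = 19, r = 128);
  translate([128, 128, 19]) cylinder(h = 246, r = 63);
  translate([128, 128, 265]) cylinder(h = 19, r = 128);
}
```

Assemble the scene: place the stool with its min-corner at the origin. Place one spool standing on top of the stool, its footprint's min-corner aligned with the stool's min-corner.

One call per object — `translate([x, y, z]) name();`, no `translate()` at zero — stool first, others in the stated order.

stool();
translate([0, 0, 433]) spool();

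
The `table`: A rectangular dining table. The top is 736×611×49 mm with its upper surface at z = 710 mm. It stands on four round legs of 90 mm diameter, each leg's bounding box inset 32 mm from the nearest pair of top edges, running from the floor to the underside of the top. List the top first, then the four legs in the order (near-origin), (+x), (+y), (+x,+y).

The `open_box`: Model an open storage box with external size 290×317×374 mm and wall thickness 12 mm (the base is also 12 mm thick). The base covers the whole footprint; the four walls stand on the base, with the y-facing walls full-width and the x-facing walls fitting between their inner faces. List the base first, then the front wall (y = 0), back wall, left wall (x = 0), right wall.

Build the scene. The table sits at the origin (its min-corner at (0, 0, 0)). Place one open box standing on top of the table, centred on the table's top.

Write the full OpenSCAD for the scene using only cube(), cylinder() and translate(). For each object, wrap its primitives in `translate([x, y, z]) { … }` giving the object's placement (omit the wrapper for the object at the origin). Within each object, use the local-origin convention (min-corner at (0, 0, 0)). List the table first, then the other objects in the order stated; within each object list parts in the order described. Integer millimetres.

translate([0, 0, 661]) cube([736, 611, 49]);
translate([77, 77, 0]) cylinder(h = 661, r = 45);
translate([659, 77, 0]) cylinder(h = 661, r = 45);
translate([77, 534, 0]) cylinder(h = 661, r = 45);
translate([659, 534, 0]) cylinder(h = 661, r = 45);
translate([223, 147, 710]) {
  cube([290, 317, 12]);
  translate([0, 0, 12]) cube([290, 12, 362]);
  translate([0, 305, 12]) cube([290, 12, 362]);
  translate([0, 12, 12]) cube([12, 293, 362]);
  translate([278, 12, 12]) cube([12, 293, 362]);
}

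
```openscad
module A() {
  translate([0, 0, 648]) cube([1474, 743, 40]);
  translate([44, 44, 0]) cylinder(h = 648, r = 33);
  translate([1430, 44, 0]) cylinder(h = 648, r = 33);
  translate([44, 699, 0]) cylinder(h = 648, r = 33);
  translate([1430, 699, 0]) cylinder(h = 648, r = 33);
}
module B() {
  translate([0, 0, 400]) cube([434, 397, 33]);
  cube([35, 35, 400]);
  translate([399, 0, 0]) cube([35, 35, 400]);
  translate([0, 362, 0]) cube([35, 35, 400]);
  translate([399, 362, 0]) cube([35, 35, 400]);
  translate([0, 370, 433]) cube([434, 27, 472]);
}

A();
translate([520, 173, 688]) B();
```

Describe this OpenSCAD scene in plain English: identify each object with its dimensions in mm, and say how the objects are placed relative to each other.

A is a rectangular dining table. The top is 1474×743×40 mm with its upper surface at z = 688 mm. It stands on four round legs of 66 mm diameter, each leg's bounding box inset 11 mm from the nearest pair of top edges, running from the floor to the underside of the top.

B is a chair: 434×397 mm seat, 33 mm thick, top at z = 433 mm, on four 35 mm square corner legs flush with the seat edges. A 27 mm thick backrest slab spans the full seat width, extending 472 mm above the seat top, its back face flush with the seat's +y edge.

The chair is on top of the table, centred.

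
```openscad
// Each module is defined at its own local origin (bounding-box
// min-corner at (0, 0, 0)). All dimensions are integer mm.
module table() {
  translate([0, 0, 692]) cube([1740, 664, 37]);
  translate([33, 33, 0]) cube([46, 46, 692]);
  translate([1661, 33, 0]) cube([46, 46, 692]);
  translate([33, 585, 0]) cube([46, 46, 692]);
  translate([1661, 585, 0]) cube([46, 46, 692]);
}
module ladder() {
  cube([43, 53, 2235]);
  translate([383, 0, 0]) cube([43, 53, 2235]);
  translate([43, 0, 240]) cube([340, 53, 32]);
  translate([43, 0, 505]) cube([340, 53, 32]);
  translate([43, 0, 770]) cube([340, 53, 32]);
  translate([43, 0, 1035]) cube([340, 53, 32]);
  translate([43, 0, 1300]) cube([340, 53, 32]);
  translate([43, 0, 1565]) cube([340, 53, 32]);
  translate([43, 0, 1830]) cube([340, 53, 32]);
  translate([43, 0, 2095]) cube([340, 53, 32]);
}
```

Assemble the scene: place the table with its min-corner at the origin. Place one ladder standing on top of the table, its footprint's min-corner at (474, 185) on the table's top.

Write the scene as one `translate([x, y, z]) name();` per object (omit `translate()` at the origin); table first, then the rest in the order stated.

table();
translate([474, 185, 729]) ladder();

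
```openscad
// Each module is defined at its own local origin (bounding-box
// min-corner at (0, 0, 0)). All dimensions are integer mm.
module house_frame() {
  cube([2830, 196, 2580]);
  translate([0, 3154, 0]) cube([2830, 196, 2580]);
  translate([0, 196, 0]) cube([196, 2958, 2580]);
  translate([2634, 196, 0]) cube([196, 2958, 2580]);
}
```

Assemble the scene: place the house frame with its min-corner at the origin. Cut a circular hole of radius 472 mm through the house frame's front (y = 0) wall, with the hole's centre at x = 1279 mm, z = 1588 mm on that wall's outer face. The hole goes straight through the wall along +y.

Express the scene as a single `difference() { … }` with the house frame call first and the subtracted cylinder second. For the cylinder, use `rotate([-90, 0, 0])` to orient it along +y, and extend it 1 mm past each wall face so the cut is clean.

difference() {
  house_frame();
  translate([1279, -1, 1588]) rotate([-90, 0, 0]) cylinder(h = 198, r = 472);
}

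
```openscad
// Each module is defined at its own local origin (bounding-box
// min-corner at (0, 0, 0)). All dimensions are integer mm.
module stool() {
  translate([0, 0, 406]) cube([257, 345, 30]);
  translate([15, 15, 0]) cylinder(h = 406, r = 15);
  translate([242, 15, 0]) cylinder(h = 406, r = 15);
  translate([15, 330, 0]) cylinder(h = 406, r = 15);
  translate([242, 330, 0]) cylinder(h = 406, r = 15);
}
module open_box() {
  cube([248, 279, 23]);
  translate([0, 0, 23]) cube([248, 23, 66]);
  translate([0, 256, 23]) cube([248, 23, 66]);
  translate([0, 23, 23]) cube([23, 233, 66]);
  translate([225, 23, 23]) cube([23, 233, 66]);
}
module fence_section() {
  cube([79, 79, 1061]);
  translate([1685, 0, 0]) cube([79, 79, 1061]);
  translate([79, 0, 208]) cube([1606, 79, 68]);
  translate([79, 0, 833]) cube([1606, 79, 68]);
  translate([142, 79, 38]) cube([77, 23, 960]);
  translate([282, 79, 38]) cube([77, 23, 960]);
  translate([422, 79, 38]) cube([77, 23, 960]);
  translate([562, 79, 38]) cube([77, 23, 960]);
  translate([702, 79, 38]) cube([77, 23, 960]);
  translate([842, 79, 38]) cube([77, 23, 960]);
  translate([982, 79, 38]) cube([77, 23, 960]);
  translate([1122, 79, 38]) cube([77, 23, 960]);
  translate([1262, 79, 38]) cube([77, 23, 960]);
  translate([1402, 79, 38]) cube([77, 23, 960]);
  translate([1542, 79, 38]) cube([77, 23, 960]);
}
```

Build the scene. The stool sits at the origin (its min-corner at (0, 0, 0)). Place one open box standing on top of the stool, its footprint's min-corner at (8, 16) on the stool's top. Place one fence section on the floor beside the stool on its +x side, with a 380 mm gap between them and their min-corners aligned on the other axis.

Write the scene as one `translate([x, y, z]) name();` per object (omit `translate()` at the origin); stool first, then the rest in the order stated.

stool();
translate([8, 16, 436]) open_box();
translate([637, 0, 0]) fence_section();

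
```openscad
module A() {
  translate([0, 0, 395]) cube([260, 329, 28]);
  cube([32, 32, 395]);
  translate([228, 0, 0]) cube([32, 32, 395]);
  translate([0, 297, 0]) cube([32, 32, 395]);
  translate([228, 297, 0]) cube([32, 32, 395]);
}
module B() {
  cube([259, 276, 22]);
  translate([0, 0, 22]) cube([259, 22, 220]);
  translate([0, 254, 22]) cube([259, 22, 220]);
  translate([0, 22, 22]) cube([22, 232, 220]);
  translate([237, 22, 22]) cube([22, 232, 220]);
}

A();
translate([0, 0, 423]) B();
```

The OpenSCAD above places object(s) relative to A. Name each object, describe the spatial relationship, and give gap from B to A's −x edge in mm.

The open box's min-x is at 0; the stool's min-x is 0; gap = 0 mm.

A is a stool. B is an open box. The open box is on top of the stool. The gap from the open box to the stool's −x edge is 0 mm.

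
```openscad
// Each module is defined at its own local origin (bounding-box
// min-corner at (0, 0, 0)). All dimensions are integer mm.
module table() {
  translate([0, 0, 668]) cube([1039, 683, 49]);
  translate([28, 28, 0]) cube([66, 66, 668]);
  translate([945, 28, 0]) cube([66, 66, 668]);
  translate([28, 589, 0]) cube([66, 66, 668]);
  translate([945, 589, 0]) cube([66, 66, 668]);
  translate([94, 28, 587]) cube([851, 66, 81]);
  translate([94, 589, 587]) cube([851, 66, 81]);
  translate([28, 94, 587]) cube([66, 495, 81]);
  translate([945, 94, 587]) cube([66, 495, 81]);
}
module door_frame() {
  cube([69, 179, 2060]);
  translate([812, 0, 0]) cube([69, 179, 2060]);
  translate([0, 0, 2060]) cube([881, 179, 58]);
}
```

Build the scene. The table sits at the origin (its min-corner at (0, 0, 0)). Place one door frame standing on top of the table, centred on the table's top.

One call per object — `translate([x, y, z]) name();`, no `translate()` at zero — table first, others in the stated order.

table();
translate([79, 252, 717]) door_frame();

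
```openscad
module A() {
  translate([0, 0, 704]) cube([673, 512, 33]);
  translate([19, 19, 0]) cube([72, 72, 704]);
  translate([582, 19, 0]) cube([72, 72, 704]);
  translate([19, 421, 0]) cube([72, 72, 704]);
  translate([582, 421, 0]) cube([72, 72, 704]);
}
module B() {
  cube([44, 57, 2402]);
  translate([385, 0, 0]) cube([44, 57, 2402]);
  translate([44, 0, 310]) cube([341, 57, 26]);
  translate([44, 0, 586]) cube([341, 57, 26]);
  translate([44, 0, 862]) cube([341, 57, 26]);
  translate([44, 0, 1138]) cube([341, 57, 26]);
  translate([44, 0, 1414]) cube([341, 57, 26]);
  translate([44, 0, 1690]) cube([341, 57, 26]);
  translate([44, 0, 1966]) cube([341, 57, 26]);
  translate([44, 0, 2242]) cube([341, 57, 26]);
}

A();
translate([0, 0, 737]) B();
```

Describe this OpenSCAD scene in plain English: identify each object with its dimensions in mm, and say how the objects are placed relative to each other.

A is a table with a 673×512 mm rectangular top, 33 mm thick, top surface at z = 737 mm, supported by four 72×72 mm square legs, each inset 19 mm from the nearest pair of top edges, running from the floor.

B is a wooden ladder with two side rails of 44×57 mm section and 2402 mm height, set 429 mm apart overall. Between them run 8 rectangular rungs (57 mm deep, 26 mm thick), front faces flush with the rails' −y face. The bottom of the first rung is 310 mm above the floor and each subsequent rung is 276 mm higher than the one below.

The ladder is on top of the table.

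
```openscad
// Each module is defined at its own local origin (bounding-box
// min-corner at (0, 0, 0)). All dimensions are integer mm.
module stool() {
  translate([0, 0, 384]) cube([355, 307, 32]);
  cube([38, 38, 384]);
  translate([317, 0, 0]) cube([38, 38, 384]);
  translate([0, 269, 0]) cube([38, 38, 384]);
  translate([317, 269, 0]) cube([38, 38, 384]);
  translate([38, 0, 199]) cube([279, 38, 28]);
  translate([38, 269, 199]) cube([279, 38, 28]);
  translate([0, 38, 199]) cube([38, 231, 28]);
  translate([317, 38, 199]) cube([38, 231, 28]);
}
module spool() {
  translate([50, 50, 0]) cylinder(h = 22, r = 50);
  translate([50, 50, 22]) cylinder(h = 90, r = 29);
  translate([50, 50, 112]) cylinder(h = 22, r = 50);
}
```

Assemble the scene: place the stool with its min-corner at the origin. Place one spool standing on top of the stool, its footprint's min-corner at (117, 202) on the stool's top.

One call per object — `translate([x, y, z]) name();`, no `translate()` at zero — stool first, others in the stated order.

stool();
translate([117, 202, 416]) spool();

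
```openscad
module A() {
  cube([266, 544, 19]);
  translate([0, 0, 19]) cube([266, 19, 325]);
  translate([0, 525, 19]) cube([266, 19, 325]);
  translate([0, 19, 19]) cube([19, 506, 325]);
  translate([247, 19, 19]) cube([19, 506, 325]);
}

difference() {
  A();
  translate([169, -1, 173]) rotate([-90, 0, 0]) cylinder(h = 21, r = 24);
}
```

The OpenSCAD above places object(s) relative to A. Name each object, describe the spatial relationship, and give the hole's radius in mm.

A is an open box. The open box has a circular hole through its front wall. The hole's radius is 24 mm.

The subtracted cylinder has r = 24 mm.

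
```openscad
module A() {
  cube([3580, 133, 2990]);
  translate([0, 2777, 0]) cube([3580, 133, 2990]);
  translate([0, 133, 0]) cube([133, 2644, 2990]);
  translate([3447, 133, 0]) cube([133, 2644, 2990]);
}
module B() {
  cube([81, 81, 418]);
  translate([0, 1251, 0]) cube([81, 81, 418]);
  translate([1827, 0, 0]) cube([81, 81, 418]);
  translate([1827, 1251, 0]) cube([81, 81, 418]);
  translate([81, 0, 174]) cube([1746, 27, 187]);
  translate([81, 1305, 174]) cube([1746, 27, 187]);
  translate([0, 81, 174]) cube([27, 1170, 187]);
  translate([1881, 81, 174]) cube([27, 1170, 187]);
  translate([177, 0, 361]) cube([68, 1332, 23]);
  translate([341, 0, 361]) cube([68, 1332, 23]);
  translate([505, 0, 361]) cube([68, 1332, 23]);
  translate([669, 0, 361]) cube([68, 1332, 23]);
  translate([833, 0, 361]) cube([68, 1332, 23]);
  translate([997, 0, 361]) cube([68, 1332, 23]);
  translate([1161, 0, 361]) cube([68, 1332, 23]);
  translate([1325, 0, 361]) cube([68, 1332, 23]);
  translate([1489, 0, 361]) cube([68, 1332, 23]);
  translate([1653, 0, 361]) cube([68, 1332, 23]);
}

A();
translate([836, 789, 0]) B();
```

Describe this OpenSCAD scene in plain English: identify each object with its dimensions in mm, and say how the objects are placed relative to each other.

A is a box-shaped house frame (walls only): outside footprint 3580×2910 mm, wall height 2990 mm, wall thickness 133 mm. The two y-facing walls run the full x-width; the two x-facing walls fit between the inner faces of the y-facing walls.

B is a bed frame 1908 mm long (x) by 1332 mm wide (y). Four 81×81 mm corner posts, 418 mm tall, at the corners of the footprint. Four rails of 27 mm thickness and 187 mm height run between adjacent posts with their undersides at z = 174 mm, their outer faces flush with the outside of the frame (the two x-running rails run between the posts' inner faces; the two y-running rails run between the posts' inner faces). 10 slats, each 68 mm wide (x) and 23 mm thick, lie across the top of the two x-running rails, running the full 1332 mm width of the frame in y; the slats are evenly spaced along x between the inner faces of the end posts with equal gaps (rounded down to the nearest mm) at the −x end and between each pair — any rounding remainder accumulates at the +x end.

The bed frame sits inside the house frame, centred.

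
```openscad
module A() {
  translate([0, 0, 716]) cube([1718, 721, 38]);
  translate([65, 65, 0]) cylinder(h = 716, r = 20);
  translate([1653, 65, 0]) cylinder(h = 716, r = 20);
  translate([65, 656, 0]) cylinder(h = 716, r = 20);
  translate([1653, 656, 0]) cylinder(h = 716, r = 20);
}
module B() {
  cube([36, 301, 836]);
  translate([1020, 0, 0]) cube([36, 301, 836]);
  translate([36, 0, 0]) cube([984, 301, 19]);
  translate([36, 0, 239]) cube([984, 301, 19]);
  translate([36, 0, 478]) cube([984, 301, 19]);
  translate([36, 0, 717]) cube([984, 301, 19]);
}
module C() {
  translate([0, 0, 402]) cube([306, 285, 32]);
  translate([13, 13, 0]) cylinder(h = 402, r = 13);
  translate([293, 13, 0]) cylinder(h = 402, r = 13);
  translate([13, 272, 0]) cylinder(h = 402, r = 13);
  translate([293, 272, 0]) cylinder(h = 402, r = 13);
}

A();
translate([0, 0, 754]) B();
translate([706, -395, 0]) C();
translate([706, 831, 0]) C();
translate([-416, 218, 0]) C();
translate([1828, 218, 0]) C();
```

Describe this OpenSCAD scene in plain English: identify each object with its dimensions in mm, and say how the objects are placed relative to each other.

A is a table with a 1718×721 mm rectangular top, 38 mm thick, top surface at z = 754 mm, supported by four round legs of 40 mm diameter, each leg's bounding box inset 45 mm from the nearest pair of top edges, running from the floor.

B is an open bookshelf. Two side panels, each 36 mm thick, 301 mm deep and 836 mm tall, stand 1056 mm apart (outside-to-outside). Between them sit 4 shelves, each 19 mm thick and 301 mm deep, spanning the full gap between the sides. The bottom shelf rests on the floor (its underside at z = 0) and the clear gap between one shelf's top and the next shelf's underside is 220 mm.

C is a four-legged stool. The seat is a 306×285×32 mm slab whose top surface is at z = 434 mm; four round legs, each 26 mm in diameter, run from the floor (z = 0) to the underside of the seat, each leg's axis is inset half a diameter from the nearest pair of seat edges (so the leg's bounding box is flush with the corner).

The bookshelf is on top of the table. Four stools sit around the table at the −y, +y, −x, +x sides.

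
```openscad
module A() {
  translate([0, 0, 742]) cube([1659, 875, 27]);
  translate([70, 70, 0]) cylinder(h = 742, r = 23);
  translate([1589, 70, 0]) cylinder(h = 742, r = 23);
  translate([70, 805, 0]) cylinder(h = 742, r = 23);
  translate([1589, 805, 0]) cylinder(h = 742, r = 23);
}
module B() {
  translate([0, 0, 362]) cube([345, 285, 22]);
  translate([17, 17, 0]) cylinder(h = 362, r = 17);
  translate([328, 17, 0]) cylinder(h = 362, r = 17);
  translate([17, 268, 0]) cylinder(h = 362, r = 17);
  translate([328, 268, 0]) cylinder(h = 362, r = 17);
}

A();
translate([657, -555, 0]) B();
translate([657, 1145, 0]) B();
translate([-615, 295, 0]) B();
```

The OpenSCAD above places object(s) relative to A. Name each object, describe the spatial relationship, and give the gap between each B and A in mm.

Each stool's nearest face is 270 mm from the table's bounding box.

A is a table. B is a stool. Three stools sit around the table at the −y, +y, −x sides. The gap between each stool and the table is 270 mm.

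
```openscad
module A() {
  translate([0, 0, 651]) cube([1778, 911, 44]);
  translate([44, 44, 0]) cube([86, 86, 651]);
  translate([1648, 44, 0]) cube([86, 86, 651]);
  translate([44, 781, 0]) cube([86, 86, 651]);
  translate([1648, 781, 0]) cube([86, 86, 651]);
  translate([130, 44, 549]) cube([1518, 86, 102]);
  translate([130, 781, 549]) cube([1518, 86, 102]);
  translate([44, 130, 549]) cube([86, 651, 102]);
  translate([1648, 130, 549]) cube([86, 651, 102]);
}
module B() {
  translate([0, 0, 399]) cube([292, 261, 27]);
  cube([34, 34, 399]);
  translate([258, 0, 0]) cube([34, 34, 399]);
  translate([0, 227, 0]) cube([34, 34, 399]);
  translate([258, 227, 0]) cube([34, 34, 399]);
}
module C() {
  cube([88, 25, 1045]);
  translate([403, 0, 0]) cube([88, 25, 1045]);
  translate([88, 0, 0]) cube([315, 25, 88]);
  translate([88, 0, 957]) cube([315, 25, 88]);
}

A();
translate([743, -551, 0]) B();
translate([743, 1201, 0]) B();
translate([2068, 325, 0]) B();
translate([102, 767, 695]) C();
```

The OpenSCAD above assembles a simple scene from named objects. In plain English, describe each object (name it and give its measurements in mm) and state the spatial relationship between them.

A is a table with a 1778×911 mm rectangular top, 44 mm thick, top surface at z = 695 mm, supported by four 86×86 mm square legs, each inset 44 mm from the nearest pair of top edges, running from the floor. Four apron rails, 86 mm thick and 102 mm tall, run between adjacent legs with their top edges flush with the underside of the top and their outer faces flush with the legs' outer faces.

B is a four-legged stool. The seat is a 292×261×27 mm slab whose top surface is at z = 426 mm; four square legs, each 34×34 mm in cross-section, run from the floor (z = 0) to the underside of the seat, each flush with a corner of the seat.

C is a rectangular picture frame lying in the x–z plane (depth along y). The opening is 315 mm wide (x) by 869 mm tall (z), surrounded by a border 88 mm wide on all four sides. The frame is 25 mm deep and is made of two full-height vertical stiles with two horizontal rails fitted between them.

Three stools sit around the table at the −y, +y, +x sides. The picture frame is on top of the table.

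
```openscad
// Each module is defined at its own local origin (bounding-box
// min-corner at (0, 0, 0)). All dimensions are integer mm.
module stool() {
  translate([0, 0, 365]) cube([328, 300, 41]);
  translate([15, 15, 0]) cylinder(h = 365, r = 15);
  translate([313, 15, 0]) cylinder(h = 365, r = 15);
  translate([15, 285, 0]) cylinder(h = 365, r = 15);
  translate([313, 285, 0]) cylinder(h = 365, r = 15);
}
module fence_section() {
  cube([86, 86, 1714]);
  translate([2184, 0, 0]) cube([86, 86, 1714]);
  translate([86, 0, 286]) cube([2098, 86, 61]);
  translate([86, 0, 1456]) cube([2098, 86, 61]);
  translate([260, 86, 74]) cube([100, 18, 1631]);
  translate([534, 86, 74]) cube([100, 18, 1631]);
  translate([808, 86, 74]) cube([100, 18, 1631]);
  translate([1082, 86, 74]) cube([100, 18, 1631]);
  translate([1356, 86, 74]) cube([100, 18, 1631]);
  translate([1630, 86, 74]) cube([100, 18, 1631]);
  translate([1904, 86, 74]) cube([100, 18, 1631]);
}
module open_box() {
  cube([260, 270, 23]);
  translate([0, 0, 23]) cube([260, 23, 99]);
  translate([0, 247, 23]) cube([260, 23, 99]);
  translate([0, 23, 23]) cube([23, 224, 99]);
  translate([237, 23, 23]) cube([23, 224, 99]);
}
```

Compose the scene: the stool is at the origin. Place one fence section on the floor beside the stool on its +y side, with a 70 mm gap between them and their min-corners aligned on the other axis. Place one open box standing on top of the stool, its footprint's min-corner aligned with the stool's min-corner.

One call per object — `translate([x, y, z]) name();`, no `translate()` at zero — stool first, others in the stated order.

stool();
translate([0, 370, 0]) fence_section();
translate([0, 0, 406]) open_box();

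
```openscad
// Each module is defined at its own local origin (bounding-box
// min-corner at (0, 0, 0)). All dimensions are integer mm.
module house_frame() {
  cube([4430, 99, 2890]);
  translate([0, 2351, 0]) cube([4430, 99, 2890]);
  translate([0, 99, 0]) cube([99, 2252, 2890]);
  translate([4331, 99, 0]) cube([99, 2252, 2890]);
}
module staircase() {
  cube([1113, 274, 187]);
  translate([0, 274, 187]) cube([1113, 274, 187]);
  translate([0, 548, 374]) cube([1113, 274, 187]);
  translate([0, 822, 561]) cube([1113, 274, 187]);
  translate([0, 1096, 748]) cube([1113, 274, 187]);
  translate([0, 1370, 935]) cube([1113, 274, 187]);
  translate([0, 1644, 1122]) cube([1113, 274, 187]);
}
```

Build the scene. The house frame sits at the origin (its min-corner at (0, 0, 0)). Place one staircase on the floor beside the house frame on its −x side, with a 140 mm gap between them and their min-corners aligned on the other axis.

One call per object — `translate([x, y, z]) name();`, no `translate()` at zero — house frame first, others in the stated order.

house_frame();
translate([-1253, 0, 0]) staircase();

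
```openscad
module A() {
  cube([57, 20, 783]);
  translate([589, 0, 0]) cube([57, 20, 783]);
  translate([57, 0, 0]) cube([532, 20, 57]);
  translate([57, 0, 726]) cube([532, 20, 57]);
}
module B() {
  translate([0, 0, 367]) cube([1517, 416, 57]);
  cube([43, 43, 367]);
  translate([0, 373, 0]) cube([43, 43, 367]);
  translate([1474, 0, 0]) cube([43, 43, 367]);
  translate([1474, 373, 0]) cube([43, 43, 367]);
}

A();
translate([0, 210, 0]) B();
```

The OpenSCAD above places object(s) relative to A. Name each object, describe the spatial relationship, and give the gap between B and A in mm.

A is a picture frame. B is a bench. The bench is on the floor beside the picture frame on its +y side. The gap between the bench and the picture frame is 190 mm.

The bench's nearest face is 190 mm from the picture frame's +y face.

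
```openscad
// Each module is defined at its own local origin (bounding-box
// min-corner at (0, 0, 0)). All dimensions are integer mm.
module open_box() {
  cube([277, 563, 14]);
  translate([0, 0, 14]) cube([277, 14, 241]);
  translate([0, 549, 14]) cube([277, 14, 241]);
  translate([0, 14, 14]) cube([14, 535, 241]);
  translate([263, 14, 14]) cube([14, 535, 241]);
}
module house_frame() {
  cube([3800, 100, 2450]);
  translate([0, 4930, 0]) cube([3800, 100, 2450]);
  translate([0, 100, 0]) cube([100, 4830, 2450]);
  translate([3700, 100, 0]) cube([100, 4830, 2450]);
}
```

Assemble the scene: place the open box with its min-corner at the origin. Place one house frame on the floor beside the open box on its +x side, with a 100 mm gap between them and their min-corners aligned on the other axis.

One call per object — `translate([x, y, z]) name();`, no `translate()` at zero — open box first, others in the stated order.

open_box();
translate([377, 0, 0]) house_frame();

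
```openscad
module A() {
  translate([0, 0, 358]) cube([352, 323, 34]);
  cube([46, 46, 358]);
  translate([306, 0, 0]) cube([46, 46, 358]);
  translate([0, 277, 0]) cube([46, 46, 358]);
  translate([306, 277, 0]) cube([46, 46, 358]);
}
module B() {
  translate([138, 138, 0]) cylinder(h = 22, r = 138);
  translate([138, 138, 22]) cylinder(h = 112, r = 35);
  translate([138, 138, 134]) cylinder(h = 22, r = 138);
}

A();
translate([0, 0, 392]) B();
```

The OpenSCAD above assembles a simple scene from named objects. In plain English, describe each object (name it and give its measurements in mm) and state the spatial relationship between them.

A is a simple wooden stool: a rectangular seat 352 mm (x) by 323 mm (y), 34 mm thick, top face at z = 392 mm, on four square legs, each 46×46 mm in cross-section. The legs rest on z = 0, each flush with a corner of the seat.

B is a spool: two coaxial disc flanges of radius 138 mm and thickness 22 mm, joined by a core cylinder of radius 35 mm and height 112 mm. The lower flange rests on z = 0 and the three cylinders share a vertical axis.

The spool is on top of the stool.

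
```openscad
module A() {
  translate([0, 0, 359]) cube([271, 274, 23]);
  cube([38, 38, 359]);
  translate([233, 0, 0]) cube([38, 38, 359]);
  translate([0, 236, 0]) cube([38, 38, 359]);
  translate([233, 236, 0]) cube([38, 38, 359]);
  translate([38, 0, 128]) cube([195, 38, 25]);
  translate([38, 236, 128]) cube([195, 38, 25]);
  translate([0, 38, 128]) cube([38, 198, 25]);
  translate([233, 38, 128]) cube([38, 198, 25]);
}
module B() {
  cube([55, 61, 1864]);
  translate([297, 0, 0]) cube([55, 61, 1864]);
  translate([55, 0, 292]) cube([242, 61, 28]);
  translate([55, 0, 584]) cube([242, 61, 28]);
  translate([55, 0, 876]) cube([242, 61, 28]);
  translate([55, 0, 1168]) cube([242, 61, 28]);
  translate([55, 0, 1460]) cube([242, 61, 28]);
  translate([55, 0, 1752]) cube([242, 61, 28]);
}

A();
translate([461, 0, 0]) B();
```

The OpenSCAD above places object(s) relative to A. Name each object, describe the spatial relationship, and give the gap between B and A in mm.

The ladder's nearest face is 190 mm from the stool's +x face.

A is a stool. B is a ladder. The ladder is on the floor beside the stool on its +x side. The gap between the ladder and the stool is 190 mm.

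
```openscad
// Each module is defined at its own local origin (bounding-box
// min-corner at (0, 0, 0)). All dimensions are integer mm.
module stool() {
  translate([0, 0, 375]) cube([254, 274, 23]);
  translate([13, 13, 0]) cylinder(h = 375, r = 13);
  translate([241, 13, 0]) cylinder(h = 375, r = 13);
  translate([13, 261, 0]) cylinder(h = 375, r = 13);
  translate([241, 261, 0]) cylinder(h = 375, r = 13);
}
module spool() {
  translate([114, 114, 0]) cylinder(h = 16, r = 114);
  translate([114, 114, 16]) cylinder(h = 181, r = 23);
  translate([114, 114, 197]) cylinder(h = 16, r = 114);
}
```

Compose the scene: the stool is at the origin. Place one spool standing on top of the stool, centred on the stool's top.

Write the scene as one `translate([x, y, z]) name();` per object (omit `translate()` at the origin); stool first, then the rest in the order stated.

stool();
translate([13, 23, 398]) spool();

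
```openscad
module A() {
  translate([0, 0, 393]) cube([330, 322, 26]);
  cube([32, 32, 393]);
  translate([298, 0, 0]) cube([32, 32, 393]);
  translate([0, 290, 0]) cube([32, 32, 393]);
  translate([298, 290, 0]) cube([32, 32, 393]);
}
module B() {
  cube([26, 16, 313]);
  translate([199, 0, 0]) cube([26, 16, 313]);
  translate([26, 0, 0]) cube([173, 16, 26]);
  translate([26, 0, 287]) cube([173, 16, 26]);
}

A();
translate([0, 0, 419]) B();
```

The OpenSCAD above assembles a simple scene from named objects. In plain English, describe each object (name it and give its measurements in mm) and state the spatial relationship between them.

A is a four-legged stool. The seat is 330×322 mm, 26 mm thick, top at z = 419 mm. It stands on four square legs, each 32×32 mm in cross-section, from z = 0 to the seat underside, each flush with a corner of the seat.

B is a picture frame with a 173×261 mm rectangular opening (x by z) and a uniform 26 mm border on every side. Frame depth is 16 mm along y. It is built from two vertical stiles running the full outside height and two horizontal rails spanning the gap between the stiles.

The picture frame is on top of the stool.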